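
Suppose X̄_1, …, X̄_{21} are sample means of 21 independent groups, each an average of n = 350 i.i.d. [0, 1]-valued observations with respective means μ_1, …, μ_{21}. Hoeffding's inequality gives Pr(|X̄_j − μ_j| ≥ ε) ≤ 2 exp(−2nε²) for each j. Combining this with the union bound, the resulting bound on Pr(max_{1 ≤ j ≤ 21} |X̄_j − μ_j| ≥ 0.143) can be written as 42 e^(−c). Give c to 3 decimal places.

Union bound over the 21 events: Pr(max_{1 ≤ j ≤ 21} |X̄_j − μ_j| ≥ 0.143) ≤ 21·2·exp(−2nε²) = 42 exp(−2·350·0.143²).
So c = 2·350·0.143² = 14.3143.

14.314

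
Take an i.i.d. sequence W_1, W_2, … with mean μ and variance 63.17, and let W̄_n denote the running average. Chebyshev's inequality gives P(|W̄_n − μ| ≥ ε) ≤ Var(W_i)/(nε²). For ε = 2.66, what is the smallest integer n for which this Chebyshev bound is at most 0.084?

Require 63.17/(n·2.66²) ≤ 0.084, i.e. n ≥ 63.17/(0.084·2.66²) = 106.284.
The smallest integer n is 107.

107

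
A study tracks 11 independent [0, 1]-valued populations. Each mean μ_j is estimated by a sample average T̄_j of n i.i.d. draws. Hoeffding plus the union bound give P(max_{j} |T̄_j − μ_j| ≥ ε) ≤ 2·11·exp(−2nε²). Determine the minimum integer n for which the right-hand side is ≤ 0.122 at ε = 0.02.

6494

Need 2·11·exp(−2nε²) ≤ 0.122, i.e. exp(−2nε²) ≤ 0.122/22.
So 2nε² ≥ ln(22/0.122) = 5.194777.
Hence n ≥ 5.194777/(2·0.02²) = 6493.471.
The smallest integer n is 6494.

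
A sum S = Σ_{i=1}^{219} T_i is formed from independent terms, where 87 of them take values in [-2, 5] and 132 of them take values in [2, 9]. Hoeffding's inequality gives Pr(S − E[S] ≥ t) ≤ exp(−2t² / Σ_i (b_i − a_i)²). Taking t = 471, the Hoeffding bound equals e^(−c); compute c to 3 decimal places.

41.346

Σ(b_i − a_i)² = 87·7² + 132·7² = 10731.
c = 2t² / 10731 = 2·471² / 10731 = 41.3458.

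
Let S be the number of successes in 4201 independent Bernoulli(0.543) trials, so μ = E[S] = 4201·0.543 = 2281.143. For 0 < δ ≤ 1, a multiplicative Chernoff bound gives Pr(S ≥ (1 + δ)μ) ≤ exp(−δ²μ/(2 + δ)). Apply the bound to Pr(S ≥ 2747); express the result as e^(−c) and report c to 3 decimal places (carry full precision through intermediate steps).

43.162

Write 2747 = (1 + δ)μ, so δ = 2747/2281.143 − 1 = 0.2042209…
Then the exponent is δ²μ/(2 + δ) = (2747 − μ)² / (μ·(2 + δ)) = 43.161609.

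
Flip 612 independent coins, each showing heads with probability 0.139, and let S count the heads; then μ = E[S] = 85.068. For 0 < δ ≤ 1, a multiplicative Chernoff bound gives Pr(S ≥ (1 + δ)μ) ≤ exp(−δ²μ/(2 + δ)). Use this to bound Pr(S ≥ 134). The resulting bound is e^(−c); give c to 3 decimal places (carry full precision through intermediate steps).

10.930

Write 134 = (1 + δ)μ, so δ = 134/85.068 − 1 = 0.5752104…
Then the exponent is δ²μ/(2 + δ) = (134 − μ)² / (μ·(2 + δ)) = 10.929669.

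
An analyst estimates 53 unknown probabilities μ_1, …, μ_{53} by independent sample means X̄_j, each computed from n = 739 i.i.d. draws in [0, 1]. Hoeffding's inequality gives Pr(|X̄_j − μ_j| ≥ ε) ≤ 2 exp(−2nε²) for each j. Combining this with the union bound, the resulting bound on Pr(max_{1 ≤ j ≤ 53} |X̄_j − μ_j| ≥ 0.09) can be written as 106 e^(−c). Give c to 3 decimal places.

Union bound over the 53 events: Pr(max_{1 ≤ j ≤ 53} |X̄_j − μ_j| ≥ 0.09) ≤ 53·2·exp(−2nε²) = 106 exp(−2·739·0.09²).
So c = 2·739·0.09² = 11.9718.

11.972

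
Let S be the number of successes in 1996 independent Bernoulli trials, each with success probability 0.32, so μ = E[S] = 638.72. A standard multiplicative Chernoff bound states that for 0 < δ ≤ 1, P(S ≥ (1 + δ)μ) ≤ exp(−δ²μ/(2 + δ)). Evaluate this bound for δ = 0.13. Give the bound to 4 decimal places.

Exponent = δ²μ/(2 + δ) = 0.13²·638.72/2.13 = 5.0678.
Bound = exp(−5.0678) = 0.00630.

0.0063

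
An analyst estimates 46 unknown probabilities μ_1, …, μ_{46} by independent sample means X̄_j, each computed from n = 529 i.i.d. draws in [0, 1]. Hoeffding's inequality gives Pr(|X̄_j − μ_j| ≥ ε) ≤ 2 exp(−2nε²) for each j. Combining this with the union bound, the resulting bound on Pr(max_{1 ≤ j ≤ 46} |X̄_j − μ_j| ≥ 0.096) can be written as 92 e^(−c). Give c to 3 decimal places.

9.751

Union bound over the 46 events: Pr(max_{1 ≤ j ≤ 46} |X̄_j − μ_j| ≥ 0.096) ≤ 46·2·exp(−2nε²) = 92 exp(−2·529·0.096²).
So c = 2·529·0.096² = 9.7505.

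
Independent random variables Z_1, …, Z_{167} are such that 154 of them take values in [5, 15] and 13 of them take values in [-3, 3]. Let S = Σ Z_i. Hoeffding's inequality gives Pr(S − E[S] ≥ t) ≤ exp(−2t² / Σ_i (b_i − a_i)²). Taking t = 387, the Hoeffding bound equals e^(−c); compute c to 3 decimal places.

Σ(b_i − a_i)² = 154·10² + 13·6² = 15868.
c = 2t² / 15868 = 2·387² / 15868 = 18.8769.

18.877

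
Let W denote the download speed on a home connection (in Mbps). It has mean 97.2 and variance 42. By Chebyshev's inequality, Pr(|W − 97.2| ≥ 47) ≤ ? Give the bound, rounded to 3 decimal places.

Chebyshev: Pr(|W − μ| ≥ t) ≤ Var(W)/t².
Bound = 42 / 2209 = 0.0190.

0.019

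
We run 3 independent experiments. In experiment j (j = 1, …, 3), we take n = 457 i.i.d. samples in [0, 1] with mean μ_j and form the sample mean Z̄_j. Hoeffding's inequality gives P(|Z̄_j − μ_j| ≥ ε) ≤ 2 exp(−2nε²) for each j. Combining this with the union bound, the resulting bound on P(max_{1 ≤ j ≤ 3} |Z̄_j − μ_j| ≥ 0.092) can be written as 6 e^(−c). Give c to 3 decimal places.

7.736

Union bound over the 3 events: P(max_{1 ≤ j ≤ 3} |Z̄_j − μ_j| ≥ 0.092) ≤ 3·2·exp(−2nε²) = 6 exp(−2·457·0.092²).
So c = 2·457·0.092² = 7.7361.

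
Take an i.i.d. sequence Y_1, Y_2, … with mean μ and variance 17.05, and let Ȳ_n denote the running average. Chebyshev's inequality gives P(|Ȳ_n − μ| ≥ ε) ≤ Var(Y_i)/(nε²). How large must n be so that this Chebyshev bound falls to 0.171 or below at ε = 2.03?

25

Require 17.05/(n·2.03²) ≤ 0.171, i.e. n ≥ 17.05/(0.171·2.03²) = 24.196.
The smallest integer n is 25.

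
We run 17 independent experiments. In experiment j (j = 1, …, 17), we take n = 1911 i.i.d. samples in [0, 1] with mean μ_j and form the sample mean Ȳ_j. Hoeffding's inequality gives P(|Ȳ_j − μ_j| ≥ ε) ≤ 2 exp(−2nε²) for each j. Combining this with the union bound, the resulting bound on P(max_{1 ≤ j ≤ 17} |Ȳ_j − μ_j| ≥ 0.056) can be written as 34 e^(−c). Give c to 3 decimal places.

11.986

Union bound over the 17 events: P(max_{1 ≤ j ≤ 17} |Ȳ_j − μ_j| ≥ 0.056) ≤ 17·2·exp(−2nε²) = 34 exp(−2·1911·0.056²).
So c = 2·1911·0.056² = 11.9858.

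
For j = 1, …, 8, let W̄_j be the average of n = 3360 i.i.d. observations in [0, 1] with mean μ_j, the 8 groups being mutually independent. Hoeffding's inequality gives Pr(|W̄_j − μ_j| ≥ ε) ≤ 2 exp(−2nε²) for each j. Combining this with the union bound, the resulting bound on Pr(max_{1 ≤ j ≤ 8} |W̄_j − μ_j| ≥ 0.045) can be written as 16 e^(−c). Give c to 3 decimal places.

13.608

Union bound over the 8 events: Pr(max_{1 ≤ j ≤ 8} |W̄_j − μ_j| ≥ 0.045) ≤ 8·2·exp(−2nε²) = 16 exp(−2·3360·0.045²).
So c = 2·3360·0.045² = 13.6080.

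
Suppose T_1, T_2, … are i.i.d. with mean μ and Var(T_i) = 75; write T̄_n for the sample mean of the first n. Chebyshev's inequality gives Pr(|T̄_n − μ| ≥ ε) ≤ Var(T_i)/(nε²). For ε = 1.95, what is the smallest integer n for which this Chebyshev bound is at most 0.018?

Require 75/(n·1.95²) ≤ 0.018, i.e. n ≥ 75/(0.018·1.95²) = 1095.770.
The smallest integer n is 1096.

1096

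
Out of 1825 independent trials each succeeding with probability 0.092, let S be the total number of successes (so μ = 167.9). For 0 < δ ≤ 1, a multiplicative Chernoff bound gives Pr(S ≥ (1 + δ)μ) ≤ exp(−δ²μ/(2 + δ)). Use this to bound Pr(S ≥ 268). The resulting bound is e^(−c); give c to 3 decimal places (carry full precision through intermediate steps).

Write 268 = (1 + δ)μ, so δ = 268/167.9 − 1 = 0.5961882…
Then the exponent is δ²μ/(2 + δ) = (268 − μ)² / (μ·(2 + δ)) = 22.986947.

22.987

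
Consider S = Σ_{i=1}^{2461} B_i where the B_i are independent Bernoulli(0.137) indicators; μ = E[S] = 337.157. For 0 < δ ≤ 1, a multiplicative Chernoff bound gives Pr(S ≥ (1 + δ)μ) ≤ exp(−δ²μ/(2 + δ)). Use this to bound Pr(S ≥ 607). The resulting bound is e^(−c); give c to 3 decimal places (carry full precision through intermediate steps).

Write 607 = (1 + δ)μ, so δ = 607/337.157 − 1 = 0.8003482…
Then the exponent is δ²μ/(2 + δ) = (607 − μ)² / (μ·(2 + δ)) = 77.121967.

77.122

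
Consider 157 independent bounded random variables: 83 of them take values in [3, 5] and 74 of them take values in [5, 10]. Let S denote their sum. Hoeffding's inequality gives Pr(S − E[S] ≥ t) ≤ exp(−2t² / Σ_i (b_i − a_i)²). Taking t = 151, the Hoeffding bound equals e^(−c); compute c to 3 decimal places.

Σ(b_i − a_i)² = 83·2² + 74·5² = 2182.
c = 2t² / 2182 = 2·151² / 2182 = 20.8992.

20.899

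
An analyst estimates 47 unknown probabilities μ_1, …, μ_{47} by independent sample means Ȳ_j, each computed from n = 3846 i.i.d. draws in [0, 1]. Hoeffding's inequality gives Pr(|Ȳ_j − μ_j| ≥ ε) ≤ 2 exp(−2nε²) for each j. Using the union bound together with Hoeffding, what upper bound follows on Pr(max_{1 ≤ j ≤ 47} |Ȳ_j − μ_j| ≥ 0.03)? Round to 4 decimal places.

0.0926

Per-experiment Hoeffding bound: 2·exp(−2·3846·0.03²) = 2·exp(−6.92280) = 0.0019701.
Union bound over 47 events: 47·0.0019701 = 0.09260.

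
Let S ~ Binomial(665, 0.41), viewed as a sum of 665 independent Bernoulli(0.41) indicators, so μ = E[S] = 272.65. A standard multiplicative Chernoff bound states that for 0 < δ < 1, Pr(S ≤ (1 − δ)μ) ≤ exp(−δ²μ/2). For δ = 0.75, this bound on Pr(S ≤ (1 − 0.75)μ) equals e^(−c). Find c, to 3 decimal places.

76.683

c = δ²μ/2 = 0.75²·272.65/2 = 76.6828.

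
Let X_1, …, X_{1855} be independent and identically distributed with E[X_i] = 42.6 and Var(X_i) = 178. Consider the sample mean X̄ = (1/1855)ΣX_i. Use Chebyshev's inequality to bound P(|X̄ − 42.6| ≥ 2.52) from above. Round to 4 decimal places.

0.0151

Var(X̄) = Var(X_i)/n = 178/1855 = 0.095957.
Chebyshev: P(|X̄ − 42.6| ≥ 2.52) ≤ Var(X̄)/(2.52)² = 178/(1855·2.52²) = 0.0151.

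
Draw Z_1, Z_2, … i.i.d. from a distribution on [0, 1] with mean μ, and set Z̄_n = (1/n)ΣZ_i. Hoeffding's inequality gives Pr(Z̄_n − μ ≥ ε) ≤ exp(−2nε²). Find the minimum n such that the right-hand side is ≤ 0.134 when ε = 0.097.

107

Require exp(−2nε²) ≤ 0.134, i.e. 2nε² ≥ ln(1/0.134) = 2.009915.
So n ≥ 2.009915 / (2·0.097²) = 106.808.
The smallest integer n is 107.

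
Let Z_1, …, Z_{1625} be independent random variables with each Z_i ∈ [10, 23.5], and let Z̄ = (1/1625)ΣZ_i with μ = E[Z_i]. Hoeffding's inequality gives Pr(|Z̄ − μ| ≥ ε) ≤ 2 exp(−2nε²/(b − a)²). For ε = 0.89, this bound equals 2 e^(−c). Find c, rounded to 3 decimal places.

14.125

c = 2nε²/(b − a)² = 2·1625·0.89² / 13.5² = 14.1252.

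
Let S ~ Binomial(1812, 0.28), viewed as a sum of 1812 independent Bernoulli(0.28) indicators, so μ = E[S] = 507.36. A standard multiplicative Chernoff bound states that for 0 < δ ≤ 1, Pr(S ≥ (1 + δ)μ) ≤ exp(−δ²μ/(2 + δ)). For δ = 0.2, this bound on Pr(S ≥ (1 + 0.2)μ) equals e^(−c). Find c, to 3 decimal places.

9.225

c = δ²μ/(2 + δ) = 0.2²·507.36/(2 + 0.2) = 9.2247.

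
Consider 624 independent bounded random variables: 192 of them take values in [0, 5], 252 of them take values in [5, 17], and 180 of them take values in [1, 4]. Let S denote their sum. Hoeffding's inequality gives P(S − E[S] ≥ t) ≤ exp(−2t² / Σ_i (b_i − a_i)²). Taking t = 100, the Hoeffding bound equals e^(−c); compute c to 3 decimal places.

0.468

Σ(b_i − a_i)² = 192·5² + 252·12² + 180·3² = 42708.
c = 2t² / 42708 = 2·100² / 42708 = 0.4683.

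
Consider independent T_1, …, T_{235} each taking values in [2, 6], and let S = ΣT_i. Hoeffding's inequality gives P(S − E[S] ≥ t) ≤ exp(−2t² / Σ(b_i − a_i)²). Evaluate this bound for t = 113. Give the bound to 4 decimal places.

Σ(b_i − a_i)² = 235·(4)² = 3760.
Exponent = 2·113²/3760 = 6.7920.
Bound = exp(−6.7920) = 0.00112.

0.0011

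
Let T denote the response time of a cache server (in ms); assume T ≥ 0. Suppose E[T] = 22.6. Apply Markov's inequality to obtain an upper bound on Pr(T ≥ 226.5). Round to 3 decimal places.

Markov's inequality: for a non-negative random variable, Pr(T ≥ a) ≤ E[T]/a.
Here E[T] = 22.6 and a = 226.5, so the bound is 22.6/226.5 = 0.0998.

0.100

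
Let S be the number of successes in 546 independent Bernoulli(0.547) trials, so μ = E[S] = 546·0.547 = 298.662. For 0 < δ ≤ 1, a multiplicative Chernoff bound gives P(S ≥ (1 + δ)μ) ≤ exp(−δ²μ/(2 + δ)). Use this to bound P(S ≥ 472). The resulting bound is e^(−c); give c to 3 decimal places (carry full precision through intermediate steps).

Write 472 = (1 + δ)μ, so δ = 472/298.662 − 1 = 0.5803818…
Then the exponent is δ²μ/(2 + δ) = (472 − μ)² / (μ·(2 + δ)) = 38.987341.

38.987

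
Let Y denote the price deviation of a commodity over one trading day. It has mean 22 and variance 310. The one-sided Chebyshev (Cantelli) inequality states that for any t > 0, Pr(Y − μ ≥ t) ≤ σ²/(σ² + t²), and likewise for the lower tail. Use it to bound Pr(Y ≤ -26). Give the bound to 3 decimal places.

Here σ² = 310 and t = 48, so σ² + t² = 2614.
Cantelli's bound: 310/2614 = 0.1186.

0.119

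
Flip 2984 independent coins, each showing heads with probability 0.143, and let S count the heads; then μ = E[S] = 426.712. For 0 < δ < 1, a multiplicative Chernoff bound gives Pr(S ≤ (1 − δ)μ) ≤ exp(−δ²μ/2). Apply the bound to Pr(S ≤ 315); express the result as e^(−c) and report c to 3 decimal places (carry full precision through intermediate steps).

14.623

Write 315 = (1 − δ)μ, so δ = 1 − 315/426.712 = 0.2617972…
Then the exponent is δ²μ/2 = (μ − 315)²/(2μ) = 14.622944.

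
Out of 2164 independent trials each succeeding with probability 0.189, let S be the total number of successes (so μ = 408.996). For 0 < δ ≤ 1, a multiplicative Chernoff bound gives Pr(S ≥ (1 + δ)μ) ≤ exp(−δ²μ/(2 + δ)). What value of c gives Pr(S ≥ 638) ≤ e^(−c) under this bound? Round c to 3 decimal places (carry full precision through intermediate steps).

50.089

Write 638 = (1 + δ)μ, so δ = 638/408.996 − 1 = 0.5599175…
Then the exponent is δ²μ/(2 + δ) = (638 − μ)² / (μ·(2 + δ)) = 50.088856.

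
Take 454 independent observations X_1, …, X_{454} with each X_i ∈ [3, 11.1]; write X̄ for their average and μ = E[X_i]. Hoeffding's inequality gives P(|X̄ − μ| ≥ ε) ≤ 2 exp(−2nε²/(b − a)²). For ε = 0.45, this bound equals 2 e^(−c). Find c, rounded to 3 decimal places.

c = 2nε²/(b − a)² = 2·454·0.45² / 8.1² = 2.8025.

2.802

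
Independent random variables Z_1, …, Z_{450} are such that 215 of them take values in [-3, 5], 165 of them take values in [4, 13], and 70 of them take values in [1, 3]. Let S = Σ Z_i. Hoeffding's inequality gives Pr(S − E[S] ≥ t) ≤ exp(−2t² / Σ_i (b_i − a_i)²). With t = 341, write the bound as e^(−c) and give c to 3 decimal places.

8.486

Σ(b_i − a_i)² = 215·8² + 165·9² + 70·2² = 27405.
c = 2t² / 27405 = 2·341² / 27405 = 8.4861.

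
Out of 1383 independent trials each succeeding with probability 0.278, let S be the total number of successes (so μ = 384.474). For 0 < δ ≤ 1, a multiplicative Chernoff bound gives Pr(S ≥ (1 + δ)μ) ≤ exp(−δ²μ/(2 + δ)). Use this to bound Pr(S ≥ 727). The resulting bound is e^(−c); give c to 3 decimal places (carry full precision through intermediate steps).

105.557

Write 727 = (1 + δ)μ, so δ = 727/384.474 − 1 = 0.8908951…
Then the exponent is δ²μ/(2 + δ) = (727 − μ)² / (μ·(2 + δ)) = 105.557180.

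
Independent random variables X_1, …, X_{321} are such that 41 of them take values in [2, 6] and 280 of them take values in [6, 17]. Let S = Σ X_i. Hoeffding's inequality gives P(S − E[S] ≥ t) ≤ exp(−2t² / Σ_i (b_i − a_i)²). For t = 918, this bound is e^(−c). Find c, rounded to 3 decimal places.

Σ(b_i − a_i)² = 41·4² + 280·11² = 34536.
c = 2t² / 34536 = 2·918² / 34536 = 48.8026.

48.803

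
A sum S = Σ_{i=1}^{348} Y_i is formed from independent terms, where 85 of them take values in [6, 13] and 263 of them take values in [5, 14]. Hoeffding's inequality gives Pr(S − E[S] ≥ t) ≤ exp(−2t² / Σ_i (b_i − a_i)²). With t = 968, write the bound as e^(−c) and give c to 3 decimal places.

Σ(b_i − a_i)² = 85·7² + 263·9² = 25468.
c = 2t² / 25468 = 2·968² / 25468 = 73.5844.

73.584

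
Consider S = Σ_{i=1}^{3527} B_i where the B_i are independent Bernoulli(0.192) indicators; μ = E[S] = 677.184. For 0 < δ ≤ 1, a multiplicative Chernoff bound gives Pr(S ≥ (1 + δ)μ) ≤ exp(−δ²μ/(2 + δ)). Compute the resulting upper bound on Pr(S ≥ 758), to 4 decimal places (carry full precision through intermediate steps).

Write 758 = (1 + δ)μ, so δ = 758/677.184 − 1 = 0.1193413…
Then the exponent is δ²μ/(2 + δ) = (758 − μ)² / (μ·(2 + δ)) = 4.550793.
Bound = exp(−4.550793) = 0.01056.

0.0106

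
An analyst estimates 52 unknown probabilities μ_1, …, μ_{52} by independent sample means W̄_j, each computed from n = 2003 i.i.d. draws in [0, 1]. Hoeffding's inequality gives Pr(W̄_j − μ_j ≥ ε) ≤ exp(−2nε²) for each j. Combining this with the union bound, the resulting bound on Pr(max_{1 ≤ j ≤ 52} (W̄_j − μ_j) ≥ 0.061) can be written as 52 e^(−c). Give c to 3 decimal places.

Union bound over the 52 events: Pr(max_{1 ≤ j ≤ 52} (W̄_j − μ_j) ≥ 0.061) ≤ 52·exp(−2nε²) = 52 exp(−2·2003·0.061²).
So c = 2·2003·0.061² = 14.9063.

14.906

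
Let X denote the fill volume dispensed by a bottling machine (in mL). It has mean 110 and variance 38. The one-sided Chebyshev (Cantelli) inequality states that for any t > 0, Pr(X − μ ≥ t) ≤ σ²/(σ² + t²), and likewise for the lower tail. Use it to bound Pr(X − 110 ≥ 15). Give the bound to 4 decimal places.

0.1445

Here σ² = 38 and t = 15, so σ² + t² = 263.
Cantelli's bound: 38/263 = 0.1445.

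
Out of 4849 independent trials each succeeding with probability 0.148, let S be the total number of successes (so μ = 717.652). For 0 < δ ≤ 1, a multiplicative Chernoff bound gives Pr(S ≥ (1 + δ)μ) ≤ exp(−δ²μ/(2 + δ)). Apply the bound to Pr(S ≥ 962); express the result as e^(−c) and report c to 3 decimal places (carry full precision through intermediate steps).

35.547

Write 962 = (1 + δ)μ, so δ = 962/717.652 − 1 = 0.3404826…
Then the exponent is δ²μ/(2 + δ) = (962 − μ)² / (μ·(2 + δ)) = 35.546616.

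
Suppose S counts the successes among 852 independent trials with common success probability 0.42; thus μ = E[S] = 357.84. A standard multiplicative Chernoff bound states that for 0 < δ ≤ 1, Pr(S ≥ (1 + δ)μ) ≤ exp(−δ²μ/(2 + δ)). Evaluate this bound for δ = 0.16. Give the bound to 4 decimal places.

Exponent = δ²μ/(2 + δ) = 0.16²·357.84/2.16 = 4.2411.
Bound = exp(−4.2411) = 0.01439.

0.0144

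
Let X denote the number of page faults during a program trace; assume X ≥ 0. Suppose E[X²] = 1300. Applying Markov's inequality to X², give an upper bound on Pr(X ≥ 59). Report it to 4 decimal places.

Since X ≥ 0, the event {X ≥ 59} is the same as {X² ≥ 3481}.
Markov's inequality applied to X² gives Pr(X² ≥ 3481) ≤ E[X²]/3481 = 1300/3481 = 0.3735.

0.3735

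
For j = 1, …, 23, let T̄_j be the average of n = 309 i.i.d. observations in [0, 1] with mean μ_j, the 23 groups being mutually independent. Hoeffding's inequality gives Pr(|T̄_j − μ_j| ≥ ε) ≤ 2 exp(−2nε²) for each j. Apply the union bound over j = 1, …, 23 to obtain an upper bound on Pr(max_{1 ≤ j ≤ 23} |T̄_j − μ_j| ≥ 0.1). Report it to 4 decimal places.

Per-experiment Hoeffding bound: 2·exp(−2·309·0.1²) = 2·exp(−6.18000) = 0.0041409.
Union bound over 23 events: 23·0.0041409 = 0.09524.

0.0952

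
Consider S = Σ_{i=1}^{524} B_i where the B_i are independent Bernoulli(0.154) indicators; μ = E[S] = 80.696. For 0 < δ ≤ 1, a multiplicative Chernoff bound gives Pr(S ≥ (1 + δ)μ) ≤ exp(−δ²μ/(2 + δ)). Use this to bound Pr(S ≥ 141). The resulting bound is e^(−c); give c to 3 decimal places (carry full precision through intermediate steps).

Write 141 = (1 + δ)μ, so δ = 141/80.696 − 1 = 0.7472985…
Then the exponent is δ²μ/(2 + δ) = (141 − μ)² / (μ·(2 + δ)) = 16.403419.

16.403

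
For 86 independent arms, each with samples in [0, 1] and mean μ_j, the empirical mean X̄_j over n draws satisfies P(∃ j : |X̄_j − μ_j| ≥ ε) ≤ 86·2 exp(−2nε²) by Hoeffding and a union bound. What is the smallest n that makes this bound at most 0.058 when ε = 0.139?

207

Need 2·86·exp(−2nε²) ≤ 0.058, i.e. exp(−2nε²) ≤ 0.058/172.
So 2nε² ≥ ln(172/0.058) = 7.994807.
Hence n ≥ 7.994807/(2·0.139²) = 206.894.
The smallest integer n is 207.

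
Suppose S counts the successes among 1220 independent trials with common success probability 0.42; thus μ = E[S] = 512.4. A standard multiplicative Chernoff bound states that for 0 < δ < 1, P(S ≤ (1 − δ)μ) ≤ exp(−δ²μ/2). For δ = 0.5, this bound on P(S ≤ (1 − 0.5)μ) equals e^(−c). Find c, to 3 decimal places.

c = δ²μ/2 = 0.5²·512.4/2 = 64.0500.

64.050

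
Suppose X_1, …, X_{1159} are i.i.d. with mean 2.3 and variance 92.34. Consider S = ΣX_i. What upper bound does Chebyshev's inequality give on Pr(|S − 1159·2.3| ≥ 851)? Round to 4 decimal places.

Var(S) = n·Var(X_i) = 1159·92.34 = 107022.06.
Chebyshev: Pr(|S − 1159·2.3| ≥ 851) ≤ Var(S)/851² = 107022.06/724201 = 0.1478.

0.1478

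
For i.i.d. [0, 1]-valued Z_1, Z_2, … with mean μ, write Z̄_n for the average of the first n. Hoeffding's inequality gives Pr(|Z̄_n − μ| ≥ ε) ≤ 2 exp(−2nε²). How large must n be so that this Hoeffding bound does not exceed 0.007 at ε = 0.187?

Require 2·exp(−2nε²) ≤ 0.007, i.e. 2nε² ≥ ln(2/0.007) = 5.654992.
So n ≥ 5.654992 / (2·0.187²) = 80.857.
The smallest integer n is 81.

81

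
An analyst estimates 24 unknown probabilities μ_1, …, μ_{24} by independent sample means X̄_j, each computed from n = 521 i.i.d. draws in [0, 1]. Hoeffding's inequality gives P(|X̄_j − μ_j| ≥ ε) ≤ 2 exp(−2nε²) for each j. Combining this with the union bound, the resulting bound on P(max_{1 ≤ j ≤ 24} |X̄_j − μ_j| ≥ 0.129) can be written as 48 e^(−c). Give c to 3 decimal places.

17.340

Union bound over the 24 events: P(max_{1 ≤ j ≤ 24} |X̄_j − μ_j| ≥ 0.129) ≤ 24·2·exp(−2nε²) = 48 exp(−2·521·0.129²).
So c = 2·521·0.129² = 17.3399.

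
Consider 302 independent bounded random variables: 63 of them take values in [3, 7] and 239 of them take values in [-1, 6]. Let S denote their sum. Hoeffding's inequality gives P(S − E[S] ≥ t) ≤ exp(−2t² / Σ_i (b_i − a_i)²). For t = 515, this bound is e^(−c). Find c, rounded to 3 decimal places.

41.705

Σ(b_i − a_i)² = 63·4² + 239·7² = 12719.
c = 2t² / 12719 = 2·515² / 12719 = 41.7053.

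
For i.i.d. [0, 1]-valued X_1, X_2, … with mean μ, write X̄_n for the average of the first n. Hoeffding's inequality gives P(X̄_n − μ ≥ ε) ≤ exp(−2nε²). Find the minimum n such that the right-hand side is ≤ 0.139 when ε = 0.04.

Require exp(−2nε²) ≤ 0.139, i.e. 2nε² ≥ ln(1/0.139) = 1.973281.
So n ≥ 1.973281 / (2·0.04²) = 616.650.
The smallest integer n is 617.

617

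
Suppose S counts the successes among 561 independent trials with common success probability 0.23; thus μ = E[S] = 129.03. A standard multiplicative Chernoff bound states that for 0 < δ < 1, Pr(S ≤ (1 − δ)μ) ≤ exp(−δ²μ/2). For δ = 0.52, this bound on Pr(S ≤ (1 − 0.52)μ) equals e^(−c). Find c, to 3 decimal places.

17.445

c = δ²μ/2 = 0.52²·129.03/2 = 17.4449.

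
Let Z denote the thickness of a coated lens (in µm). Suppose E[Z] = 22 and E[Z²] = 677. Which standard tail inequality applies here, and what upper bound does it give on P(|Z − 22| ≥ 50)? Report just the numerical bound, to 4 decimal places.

0.0772

The first two moments determine the variance, so Chebyshev's inequality is the sharpest standard bound available.
Var(Z) = E[Z²] − (E[Z])² = 677 − 484 = 193.
Chebyshev's inequality: P(|Z − μ| ≥ t) ≤ Var(Z)/t² = 193/2500 = 0.0772.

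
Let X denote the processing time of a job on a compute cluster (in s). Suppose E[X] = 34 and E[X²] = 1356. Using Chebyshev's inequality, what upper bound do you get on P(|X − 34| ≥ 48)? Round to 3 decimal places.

0.087

Var(X) = E[X²] − (E[X])² = 1356 − 1156 = 200.
Chebyshev's inequality: P(|X − μ| ≥ t) ≤ Var(X)/t² = 200/2304 = 0.0868.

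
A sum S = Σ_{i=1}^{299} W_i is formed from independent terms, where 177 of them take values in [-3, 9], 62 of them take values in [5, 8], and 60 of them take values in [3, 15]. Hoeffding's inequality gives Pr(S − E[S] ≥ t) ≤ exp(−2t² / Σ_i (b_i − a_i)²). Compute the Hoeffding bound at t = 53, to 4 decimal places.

Σ(b_i − a_i)² = 177·12² + 62·3² + 60·12² = 34686.
Exponent = 2·53² / 34686 = 0.16197.
Bound = exp(−0.16197) = 0.85047.

0.8505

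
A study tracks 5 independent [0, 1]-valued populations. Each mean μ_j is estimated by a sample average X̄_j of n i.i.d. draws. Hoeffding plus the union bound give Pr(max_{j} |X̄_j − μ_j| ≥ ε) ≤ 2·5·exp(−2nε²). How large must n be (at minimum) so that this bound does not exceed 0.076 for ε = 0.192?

Need 2·5·exp(−2nε²) ≤ 0.076, i.e. exp(−2nε²) ≤ 0.076/10.
So 2nε² ≥ ln(10/0.076) = 4.879607.
Hence n ≥ 4.879607/(2·0.192²) = 66.184.
The smallest integer n is 67.

67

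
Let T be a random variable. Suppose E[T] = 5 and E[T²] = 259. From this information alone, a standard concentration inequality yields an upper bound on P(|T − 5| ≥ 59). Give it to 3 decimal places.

The first two moments determine the variance, so Chebyshev's inequality is the sharpest standard bound available.
Var(T) = E[T²] − (E[T])² = 259 − 25 = 234.
Chebyshev's inequality: P(|T − μ| ≥ t) ≤ Var(T)/t² = 234/3481 = 0.0672.

0.067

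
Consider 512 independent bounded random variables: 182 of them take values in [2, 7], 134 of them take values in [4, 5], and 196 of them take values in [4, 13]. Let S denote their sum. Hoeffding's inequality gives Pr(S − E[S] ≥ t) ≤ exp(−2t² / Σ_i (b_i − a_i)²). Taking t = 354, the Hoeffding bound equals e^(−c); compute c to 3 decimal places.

Σ(b_i − a_i)² = 182·5² + 134·1² + 196·9² = 20560.
c = 2t² / 20560 = 2·354² / 20560 = 12.1903.

12.190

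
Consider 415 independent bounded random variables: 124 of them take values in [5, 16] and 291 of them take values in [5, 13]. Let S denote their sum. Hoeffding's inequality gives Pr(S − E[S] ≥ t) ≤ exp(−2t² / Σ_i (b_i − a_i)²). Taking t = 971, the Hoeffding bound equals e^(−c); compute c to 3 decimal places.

56.075

Σ(b_i − a_i)² = 124·11² + 291·8² = 33628.
c = 2t² / 33628 = 2·971² / 33628 = 56.0748.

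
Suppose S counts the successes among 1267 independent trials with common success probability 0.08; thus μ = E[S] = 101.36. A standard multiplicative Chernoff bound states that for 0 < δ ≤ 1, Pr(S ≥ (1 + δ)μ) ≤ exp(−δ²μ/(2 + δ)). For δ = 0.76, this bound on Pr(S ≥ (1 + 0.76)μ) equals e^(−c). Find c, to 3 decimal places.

21.212

c = δ²μ/(2 + δ) = 0.76²·101.36/(2 + 0.76) = 21.2122.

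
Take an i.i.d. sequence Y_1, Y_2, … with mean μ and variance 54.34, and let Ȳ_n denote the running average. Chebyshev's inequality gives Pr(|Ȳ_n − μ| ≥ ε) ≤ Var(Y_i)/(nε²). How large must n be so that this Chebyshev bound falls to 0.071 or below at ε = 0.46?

3617

Require 54.34/(n·0.46²) ≤ 0.071, i.e. n ≥ 54.34/(0.071·0.46²) = 3616.976.
The smallest integer n is 3617.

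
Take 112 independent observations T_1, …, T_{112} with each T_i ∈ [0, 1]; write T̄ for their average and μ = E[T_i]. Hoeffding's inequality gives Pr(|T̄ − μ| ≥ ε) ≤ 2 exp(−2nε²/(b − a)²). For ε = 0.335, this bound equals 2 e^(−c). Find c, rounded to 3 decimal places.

c = 2nε²/(b − a)² = 2·112·0.335² / 1² = 25.1384.

25.138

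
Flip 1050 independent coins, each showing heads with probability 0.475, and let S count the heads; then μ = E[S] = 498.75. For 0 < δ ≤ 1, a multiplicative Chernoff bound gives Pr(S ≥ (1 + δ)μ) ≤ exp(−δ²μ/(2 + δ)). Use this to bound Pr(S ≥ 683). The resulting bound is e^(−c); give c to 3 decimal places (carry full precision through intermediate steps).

Write 683 = (1 + δ)μ, so δ = 683/498.75 − 1 = 0.3694236…
Then the exponent is δ²μ/(2 + δ) = (683 − μ)² / (μ·(2 + δ)) = 28.726941.

28.727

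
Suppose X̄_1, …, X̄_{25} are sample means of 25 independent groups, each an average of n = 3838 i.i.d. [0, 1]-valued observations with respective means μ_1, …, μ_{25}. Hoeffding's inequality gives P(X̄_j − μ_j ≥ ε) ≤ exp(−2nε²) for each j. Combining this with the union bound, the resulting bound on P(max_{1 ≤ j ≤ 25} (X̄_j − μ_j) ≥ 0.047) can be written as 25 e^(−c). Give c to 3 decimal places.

Union bound over the 25 events: P(max_{1 ≤ j ≤ 25} (X̄_j − μ_j) ≥ 0.047) ≤ 25·exp(−2nε²) = 25 exp(−2·3838·0.047²).
So c = 2·3838·0.047² = 16.9563.

16.956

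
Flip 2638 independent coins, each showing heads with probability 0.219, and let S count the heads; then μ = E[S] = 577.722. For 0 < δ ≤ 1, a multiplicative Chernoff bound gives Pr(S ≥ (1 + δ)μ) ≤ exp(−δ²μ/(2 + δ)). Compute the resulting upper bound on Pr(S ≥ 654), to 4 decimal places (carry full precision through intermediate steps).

Write 654 = (1 + δ)μ, so δ = 654/577.722 − 1 = 0.1320324…
Then the exponent is δ²μ/(2 + δ) = (654 − μ)² / (μ·(2 + δ)) = 4.723739.
Bound = exp(−4.723739) = 0.00888.

0.0089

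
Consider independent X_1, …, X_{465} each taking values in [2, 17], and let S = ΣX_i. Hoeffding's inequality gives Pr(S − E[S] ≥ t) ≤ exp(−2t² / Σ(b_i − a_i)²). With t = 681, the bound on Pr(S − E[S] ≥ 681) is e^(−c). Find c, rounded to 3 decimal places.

8.865

Σ(b_i − a_i)² = 465·(15)² = 104625.
c = 2t²/104625 = 2·681²/104625 = 8.8652.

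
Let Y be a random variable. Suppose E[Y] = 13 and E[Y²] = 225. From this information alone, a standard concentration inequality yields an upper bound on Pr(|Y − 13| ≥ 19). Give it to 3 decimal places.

0.155

The first two moments determine the variance, so Chebyshev's inequality is the sharpest standard bound available.
Var(Y) = E[Y²] − (E[Y])² = 225 − 169 = 56.
Chebyshev's inequality: Pr(|Y − μ| ≥ t) ≤ Var(Y)/t² = 56/361 = 0.1551.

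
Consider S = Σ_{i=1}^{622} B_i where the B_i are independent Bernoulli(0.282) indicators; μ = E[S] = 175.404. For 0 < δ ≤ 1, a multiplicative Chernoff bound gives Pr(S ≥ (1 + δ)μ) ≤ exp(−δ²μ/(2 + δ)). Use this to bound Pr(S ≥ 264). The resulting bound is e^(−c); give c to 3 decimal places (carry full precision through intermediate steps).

Write 264 = (1 + δ)μ, so δ = 264/175.404 − 1 = 0.5050968…
Then the exponent is δ²μ/(2 + δ) = (264 − μ)² / (μ·(2 + δ)) = 17.863404.

17.863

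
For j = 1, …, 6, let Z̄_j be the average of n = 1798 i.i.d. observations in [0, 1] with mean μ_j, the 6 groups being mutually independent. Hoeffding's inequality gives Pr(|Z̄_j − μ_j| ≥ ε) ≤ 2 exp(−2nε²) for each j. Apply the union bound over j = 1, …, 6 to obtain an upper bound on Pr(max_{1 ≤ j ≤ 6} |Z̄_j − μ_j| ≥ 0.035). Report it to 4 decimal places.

0.1466

Per-experiment Hoeffding bound: 2·exp(−2·1798·0.035²) = 2·exp(−4.40510) = 0.02443.
Union bound over 6 events: 6·0.02443 = 0.14658.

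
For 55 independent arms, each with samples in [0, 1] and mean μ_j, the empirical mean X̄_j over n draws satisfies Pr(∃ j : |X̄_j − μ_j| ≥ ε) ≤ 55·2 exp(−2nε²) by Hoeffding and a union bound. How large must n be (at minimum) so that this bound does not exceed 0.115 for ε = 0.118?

Need 2·55·exp(−2nε²) ≤ 0.115, i.e. exp(−2nε²) ≤ 0.115/110.
So 2nε² ≥ ln(110/0.115) = 6.863304.
Hence n ≥ 6.863304/(2·0.118²) = 246.456.
The smallest integer n is 247.

247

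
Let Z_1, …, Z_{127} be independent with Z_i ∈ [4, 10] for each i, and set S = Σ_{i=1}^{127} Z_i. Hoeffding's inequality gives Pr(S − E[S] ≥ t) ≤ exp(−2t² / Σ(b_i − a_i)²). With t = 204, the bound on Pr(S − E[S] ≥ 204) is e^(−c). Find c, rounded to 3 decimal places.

Σ(b_i − a_i)² = 127·(6)² = 4572.
c = 2t²/4572 = 2·204²/4572 = 18.2047.

18.205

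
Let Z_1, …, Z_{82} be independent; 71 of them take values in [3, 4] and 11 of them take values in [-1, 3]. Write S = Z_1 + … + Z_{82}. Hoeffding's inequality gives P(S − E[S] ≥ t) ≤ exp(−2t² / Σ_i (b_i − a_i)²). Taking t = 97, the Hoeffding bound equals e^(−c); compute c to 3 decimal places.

76.186

Σ(b_i − a_i)² = 71·1² + 11·4² = 247.
c = 2t² / 247 = 2·97² / 247 = 76.1862.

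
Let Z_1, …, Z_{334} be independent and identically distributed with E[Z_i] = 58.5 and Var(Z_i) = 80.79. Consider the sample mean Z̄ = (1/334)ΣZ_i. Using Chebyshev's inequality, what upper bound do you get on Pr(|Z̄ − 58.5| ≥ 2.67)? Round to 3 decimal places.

0.034

Var(Z̄) = Var(Z_i)/n = 80.79/334 = 0.24189.
Chebyshev: Pr(|Z̄ − 58.5| ≥ 2.67) ≤ Var(Z̄)/(2.67)² = 80.79/(334·2.67²) = 0.0339.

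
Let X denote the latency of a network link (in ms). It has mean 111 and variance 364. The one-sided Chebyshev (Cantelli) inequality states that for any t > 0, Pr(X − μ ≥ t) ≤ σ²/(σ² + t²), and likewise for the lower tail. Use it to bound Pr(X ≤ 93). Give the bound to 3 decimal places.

Here σ² = 364 and t = 18, so σ² + t² = 688.
Cantelli's bound: 364/688 = 0.5291.

0.529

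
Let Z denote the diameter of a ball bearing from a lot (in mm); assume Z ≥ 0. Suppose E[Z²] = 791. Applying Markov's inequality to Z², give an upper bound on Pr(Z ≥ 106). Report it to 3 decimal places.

Since Z ≥ 0, the event {Z ≥ 106} is the same as {Z² ≥ 11236}.
Markov's inequality applied to Z² gives Pr(Z² ≥ 11236) ≤ E[Z²]/11236 = 791/11236 = 0.0704.

0.070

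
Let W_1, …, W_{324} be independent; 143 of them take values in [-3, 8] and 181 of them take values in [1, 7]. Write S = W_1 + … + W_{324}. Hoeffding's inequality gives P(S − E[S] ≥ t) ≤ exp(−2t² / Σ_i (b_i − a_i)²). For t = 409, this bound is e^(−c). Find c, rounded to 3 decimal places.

Σ(b_i − a_i)² = 143·11² + 181·6² = 23819.
c = 2t² / 23819 = 2·409² / 23819 = 14.0460.

14.046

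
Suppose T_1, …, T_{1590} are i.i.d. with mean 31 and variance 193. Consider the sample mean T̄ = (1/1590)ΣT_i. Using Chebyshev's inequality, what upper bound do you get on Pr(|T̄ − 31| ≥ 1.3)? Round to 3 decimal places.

0.072

Var(T̄) = Var(T_i)/n = 193/1590 = 0.12138.
Chebyshev: Pr(|T̄ − 31| ≥ 1.3) ≤ Var(T̄)/(1.3)² = 193/(1590·1.3²) = 0.0718.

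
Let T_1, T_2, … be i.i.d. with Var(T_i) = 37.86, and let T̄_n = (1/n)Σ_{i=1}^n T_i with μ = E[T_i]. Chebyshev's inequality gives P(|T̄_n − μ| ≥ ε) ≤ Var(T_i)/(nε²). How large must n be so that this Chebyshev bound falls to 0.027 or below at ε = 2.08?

Require 37.86/(n·2.08²) ≤ 0.027, i.e. n ≥ 37.86/(0.027·2.08²) = 324.108.
The smallest integer n is 325.

325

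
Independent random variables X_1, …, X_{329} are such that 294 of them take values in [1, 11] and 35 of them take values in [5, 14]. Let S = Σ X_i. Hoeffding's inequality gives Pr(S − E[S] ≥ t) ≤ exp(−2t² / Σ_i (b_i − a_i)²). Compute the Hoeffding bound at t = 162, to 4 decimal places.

Σ(b_i − a_i)² = 294·10² + 35·9² = 32235.
Exponent = 2·162² / 32235 = 1.62829.
Bound = exp(−1.62829) = 0.19626.

0.1963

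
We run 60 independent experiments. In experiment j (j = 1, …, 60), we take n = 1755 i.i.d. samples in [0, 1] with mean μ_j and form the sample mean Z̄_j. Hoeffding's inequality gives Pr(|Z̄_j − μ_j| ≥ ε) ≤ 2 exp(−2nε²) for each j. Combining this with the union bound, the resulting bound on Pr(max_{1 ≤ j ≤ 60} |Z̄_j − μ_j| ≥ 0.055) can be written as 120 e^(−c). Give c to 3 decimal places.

10.618

Union bound over the 60 events: Pr(max_{1 ≤ j ≤ 60} |Z̄_j − μ_j| ≥ 0.055) ≤ 60·2·exp(−2nε²) = 120 exp(−2·1755·0.055²).
So c = 2·1755·0.055² = 10.6177.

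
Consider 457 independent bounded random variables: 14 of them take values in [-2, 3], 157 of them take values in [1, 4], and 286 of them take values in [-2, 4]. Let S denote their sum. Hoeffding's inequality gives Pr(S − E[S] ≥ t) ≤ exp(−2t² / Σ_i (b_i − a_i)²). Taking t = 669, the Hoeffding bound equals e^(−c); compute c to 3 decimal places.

Σ(b_i − a_i)² = 14·5² + 157·3² + 286·6² = 12059.
c = 2t² / 12059 = 2·669² / 12059 = 74.2285.

74.229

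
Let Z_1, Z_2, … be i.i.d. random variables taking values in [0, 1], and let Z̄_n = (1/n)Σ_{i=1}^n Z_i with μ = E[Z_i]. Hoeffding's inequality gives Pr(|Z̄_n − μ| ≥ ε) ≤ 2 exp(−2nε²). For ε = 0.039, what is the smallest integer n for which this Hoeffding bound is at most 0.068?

Require 2·exp(−2nε²) ≤ 0.068, i.e. 2nε² ≥ ln(2/0.068) = 3.381395.
So n ≥ 3.381395 / (2·0.039²) = 1111.570.
The smallest integer n is 1112.

1112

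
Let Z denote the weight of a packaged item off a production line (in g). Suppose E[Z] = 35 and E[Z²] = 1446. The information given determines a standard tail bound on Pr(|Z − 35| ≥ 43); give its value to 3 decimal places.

The first two moments determine the variance, so Chebyshev's inequality is the sharpest standard bound available.
Var(Z) = E[Z²] − (E[Z])² = 1446 − 1225 = 221.
Chebyshev's inequality: Pr(|Z − μ| ≥ t) ≤ Var(Z)/t² = 221/1849 = 0.1195.

0.120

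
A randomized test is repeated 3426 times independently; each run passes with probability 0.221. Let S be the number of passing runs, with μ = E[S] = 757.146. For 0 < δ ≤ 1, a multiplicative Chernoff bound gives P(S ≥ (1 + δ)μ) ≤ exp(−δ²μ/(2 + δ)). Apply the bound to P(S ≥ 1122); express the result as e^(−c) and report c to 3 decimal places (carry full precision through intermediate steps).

70.840

Write 1122 = (1 + δ)μ, so δ = 1122/757.146 − 1 = 0.4818806…
Then the exponent is δ²μ/(2 + δ) = (1122 − μ)² / (μ·(2 + δ)) = 70.839861.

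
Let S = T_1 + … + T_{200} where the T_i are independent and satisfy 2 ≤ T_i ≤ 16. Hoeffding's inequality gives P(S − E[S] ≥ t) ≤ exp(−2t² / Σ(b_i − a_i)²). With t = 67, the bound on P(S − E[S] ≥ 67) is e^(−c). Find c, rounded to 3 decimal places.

0.229

Σ(b_i − a_i)² = 200·(14)² = 39200.
c = 2t²/39200 = 2·67²/39200 = 0.2290.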